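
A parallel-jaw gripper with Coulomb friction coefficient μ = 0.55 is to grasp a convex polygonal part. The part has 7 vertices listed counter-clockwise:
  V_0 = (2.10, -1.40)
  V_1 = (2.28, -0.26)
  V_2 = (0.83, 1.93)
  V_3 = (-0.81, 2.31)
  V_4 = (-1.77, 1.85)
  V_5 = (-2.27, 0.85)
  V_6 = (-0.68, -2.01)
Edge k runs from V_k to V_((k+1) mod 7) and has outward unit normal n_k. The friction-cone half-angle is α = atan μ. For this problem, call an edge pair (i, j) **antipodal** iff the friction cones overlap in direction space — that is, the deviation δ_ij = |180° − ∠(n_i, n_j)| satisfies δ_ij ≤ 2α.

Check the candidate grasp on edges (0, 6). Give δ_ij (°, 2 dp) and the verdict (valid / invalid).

δ = 111.35°, invalid

α = atan 0.55 = 28.81°;  2α = 57.62°
edge 0: e_0 = (+0.18, +1.14);  n_0 = (+0.9878, -0.1560)
edge 6: e_6 = (+2.78, +0.61);  n_6 = (+0.2143, -0.9768)
∠(n_0, n_6) = 68.65°
δ = |180° − 68.65°| = 111.35°
111.35° > 2α = 57.62°  →  invalid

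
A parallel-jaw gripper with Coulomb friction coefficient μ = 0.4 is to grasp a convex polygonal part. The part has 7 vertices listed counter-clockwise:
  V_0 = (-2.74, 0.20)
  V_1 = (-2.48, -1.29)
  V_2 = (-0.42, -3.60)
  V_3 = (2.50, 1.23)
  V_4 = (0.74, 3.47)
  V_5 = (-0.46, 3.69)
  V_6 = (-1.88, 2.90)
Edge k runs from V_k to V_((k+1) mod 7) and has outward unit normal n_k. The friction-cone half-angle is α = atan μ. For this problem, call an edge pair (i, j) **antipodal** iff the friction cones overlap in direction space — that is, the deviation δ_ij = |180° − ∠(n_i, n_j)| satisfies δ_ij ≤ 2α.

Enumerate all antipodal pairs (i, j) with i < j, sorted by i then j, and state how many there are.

count = 6; pairs: (0,2), (0,3), (1,3), (1,4), (2,5), (2,6)

α = atan 0.4 = 21.80°;  2α = 43.60°
n_0 = (-0.9851, -0.1719)
n_1 = (-0.7463, -0.6656)
n_2 = (+0.8558, -0.5174)
n_3 = (+0.7863, +0.6178)
n_4 = (+0.1803, +0.9836)
n_5 = (-0.4862, +0.8739)
n_6 = (-0.9528, +0.3035)
  (0,1): δ = 148.17°  ·
  (0,2): δ = 41.05°  ✓
  (0,3): δ = 28.26°  ✓
  (0,4): δ = 69.71°  ·
  (0,5): δ = 109.19°  ·
  (0,6): δ = 152.43°  ·
  (1,2): δ = 72.88°  ·
  (1,3): δ = 3.57°  ✓
  (1,4): δ = 37.89°  ✓
  (1,5): δ = 77.36°  ·
  (1,6): δ = 120.61°  ·
  (2,3): δ = 110.69°  ·
  (2,4): δ = 69.23°  ·
  (2,5): δ = 29.76°  ✓
  (2,6): δ = 13.49°  ✓
  (3,4): δ = 138.55°  ·
  (3,5): δ = 99.07°  ·
  (3,6): δ = 55.82°  ·
  (4,5): δ = 140.52°  ·
  (4,6): δ = 97.28°  ·
  (5,6): δ = 136.76°  ·
antipodal pairs: 6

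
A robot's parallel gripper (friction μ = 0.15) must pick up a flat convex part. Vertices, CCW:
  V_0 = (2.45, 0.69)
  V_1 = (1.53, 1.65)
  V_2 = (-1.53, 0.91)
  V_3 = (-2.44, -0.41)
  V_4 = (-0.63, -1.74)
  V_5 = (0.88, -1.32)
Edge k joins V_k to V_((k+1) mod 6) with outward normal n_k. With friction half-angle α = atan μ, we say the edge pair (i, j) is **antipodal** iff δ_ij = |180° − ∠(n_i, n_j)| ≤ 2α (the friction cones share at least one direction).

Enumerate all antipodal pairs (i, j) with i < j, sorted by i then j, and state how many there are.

count = 3; pairs: (0,3), (1,4), (2,5)

α = atan 0.15 = 8.53°;  2α = 17.06°
n_0 = (+0.7220, +0.6919)
n_1 = (-0.2351, +0.9720)
n_2 = (-0.8233, +0.5676)
n_3 = (-0.5921, -0.8058)
n_4 = (+0.2680, -0.9634)
n_5 = (+0.7881, -0.6156)
  (0,1): δ = 120.19°  ·
  (0,2): δ = 78.36°  ·
  (0,3): δ = 9.91°  ✓
  (0,4): δ = 61.76°  ·
  (0,5): δ = 98.23°  ·
  (1,2): δ = 138.18°  ·
  (1,3): δ = 49.90°  ·
  (1,4): δ = 1.95°  ✓
  (1,5): δ = 38.41°  ·
  (2,3): δ = 91.73°  ·
  (2,4): δ = 39.87°  ·
  (2,5): δ = 3.41°  ✓
  (3,4): δ = 128.15°  ·
  (3,5): δ = 91.68°  ·
  (4,5): δ = 143.54°  ·
antipodal pairs: 3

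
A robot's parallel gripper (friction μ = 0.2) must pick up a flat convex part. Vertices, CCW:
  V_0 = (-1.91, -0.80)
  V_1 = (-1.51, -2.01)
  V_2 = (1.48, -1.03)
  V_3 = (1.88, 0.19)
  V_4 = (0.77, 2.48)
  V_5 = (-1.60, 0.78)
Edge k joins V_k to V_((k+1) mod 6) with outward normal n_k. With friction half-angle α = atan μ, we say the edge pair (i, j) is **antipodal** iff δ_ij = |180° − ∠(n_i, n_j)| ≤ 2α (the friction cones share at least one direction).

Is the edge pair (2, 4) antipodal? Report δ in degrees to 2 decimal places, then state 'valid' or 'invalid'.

α = atan 0.2 = 11.31°;  2α = 22.62°
edge 2: e_2 = (+0.40, +1.22);  n_2 = (+0.9502, -0.3116)
edge 4: e_4 = (-2.37, -1.70);  n_4 = (-0.5829, +0.8126)
∠(n_2, n_4) = 143.80°
δ = |180° − 143.80°| = 36.20°
36.20° > 2α = 22.62°  →  invalid

δ = 36.20°, invalid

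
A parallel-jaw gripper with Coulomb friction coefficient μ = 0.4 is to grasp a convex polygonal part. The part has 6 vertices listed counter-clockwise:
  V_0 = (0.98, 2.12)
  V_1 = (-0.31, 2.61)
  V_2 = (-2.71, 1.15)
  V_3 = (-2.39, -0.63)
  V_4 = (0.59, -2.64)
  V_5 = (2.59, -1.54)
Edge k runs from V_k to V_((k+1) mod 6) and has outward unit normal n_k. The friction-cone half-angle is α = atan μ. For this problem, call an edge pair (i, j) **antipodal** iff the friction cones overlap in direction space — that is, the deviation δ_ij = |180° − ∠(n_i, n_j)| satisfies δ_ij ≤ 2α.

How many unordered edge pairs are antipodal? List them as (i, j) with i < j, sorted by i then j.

count = 4; pairs: (0,3), (1,4), (2,5), (3,5)

α = atan 0.4 = 21.80°;  2α = 43.60°
n_0 = (+0.3551, +0.9348)
n_1 = (-0.5197, +0.8543)
n_2 = (-0.9842, -0.1769)
n_3 = (-0.5592, -0.8290)
n_4 = (+0.4819, -0.8762)
n_5 = (+0.9154, +0.4027)
  (0,1): δ = 127.89°  ·
  (0,2): δ = 59.01°  ·
  (0,3): δ = 13.20°  ✓
  (0,4): δ = 49.61°  ·
  (0,5): δ = 134.54°  ·
  (1,2): δ = 111.12°  ·
  (1,3): δ = 65.31°  ·
  (1,4): δ = 2.50°  ✓
  (1,5): δ = 82.43°  ·
  (2,3): δ = 134.19°  ·
  (2,4): δ = 71.38°  ·
  (2,5): δ = 13.55°  ✓
  (3,4): δ = 117.19°  ·
  (3,5): δ = 32.26°  ✓
  (4,5): δ = 95.07°  ·
antipodal pairs: 4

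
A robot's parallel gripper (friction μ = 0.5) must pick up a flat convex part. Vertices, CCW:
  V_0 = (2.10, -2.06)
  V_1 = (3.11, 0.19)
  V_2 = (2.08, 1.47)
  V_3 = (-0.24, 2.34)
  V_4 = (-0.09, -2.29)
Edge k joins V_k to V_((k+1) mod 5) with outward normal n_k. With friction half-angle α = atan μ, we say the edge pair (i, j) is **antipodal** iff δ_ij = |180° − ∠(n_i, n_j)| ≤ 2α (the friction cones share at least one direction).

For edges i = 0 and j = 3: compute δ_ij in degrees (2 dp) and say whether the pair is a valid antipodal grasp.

α = atan 0.5 = 26.57°;  2α = 53.13°
edge 0: e_0 = (+1.01, +2.25);  n_0 = (+0.9123, -0.4095)
edge 3: e_3 = (+0.15, -4.63);  n_3 = (-0.9995, -0.0324)
∠(n_0, n_3) = 153.97°
δ = |180° − 153.97°| = 26.03°
26.03° ≤ 2α = 53.13°  →  valid

δ = 26.03°, valid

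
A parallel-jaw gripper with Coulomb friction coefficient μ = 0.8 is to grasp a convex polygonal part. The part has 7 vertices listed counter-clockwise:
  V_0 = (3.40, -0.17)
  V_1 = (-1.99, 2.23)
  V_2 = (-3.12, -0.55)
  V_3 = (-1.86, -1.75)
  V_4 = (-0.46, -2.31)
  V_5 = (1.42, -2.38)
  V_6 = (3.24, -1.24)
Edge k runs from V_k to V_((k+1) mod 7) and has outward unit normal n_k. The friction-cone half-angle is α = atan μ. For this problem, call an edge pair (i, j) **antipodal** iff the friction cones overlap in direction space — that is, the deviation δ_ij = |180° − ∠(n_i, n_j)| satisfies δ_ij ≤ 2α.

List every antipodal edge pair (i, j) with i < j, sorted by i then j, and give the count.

α = atan 0.8 = 38.66°;  2α = 77.32°
n_0 = (+0.4068, +0.9135)
n_1 = (-0.9264, +0.3766)
n_2 = (-0.6897, -0.7241)
n_3 = (-0.3714, -0.9285)
n_4 = (-0.0372, -0.9993)
n_5 = (+0.5308, -0.8475)
n_6 = (+0.9890, -0.1479)
  (0,1): δ = 88.12°  ·
  (0,2): δ = 19.60°  ✓
  (0,3): δ = 2.20°  ✓
  (0,4): δ = 21.87°  ✓
  (0,5): δ = 56.06°  ✓
  (0,6): δ = 105.50°  ·
  (1,2): δ = 111.48°  ·
  (1,3): δ = 89.68°  ·
  (1,4): δ = 70.01°  ✓
  (1,5): δ = 35.82°  ✓
  (1,6): δ = 13.62°  ✓
  (2,3): δ = 158.20°  ·
  (2,4): δ = 138.53°  ·
  (2,5): δ = 104.34°  ·
  (2,6): δ = 54.90°  ✓
  (3,4): δ = 160.33°  ·
  (3,5): δ = 126.14°  ·
  (3,6): δ = 76.70°  ✓
  (4,5): δ = 145.81°  ·
  (4,6): δ = 96.37°  ·
  (5,6): δ = 130.57°  ·
antipodal pairs: 9

count = 9; pairs: (0,2), (0,3), (0,4), (0,5), (1,4), (1,5), (1,6), (2,6), (3,6)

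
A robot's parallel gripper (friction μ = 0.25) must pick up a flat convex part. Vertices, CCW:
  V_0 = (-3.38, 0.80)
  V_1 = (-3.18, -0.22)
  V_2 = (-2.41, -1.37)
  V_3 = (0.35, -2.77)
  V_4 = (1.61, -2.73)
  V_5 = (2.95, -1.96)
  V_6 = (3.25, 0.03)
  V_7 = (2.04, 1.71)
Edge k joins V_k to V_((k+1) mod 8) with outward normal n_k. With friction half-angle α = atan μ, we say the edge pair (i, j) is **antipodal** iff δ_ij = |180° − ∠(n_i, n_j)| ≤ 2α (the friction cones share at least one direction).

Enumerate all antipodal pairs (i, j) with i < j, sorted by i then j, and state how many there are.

α = atan 0.25 = 14.04°;  2α = 28.07°
n_0 = (-0.9813, -0.1924)
n_1 = (-0.8309, -0.5564)
n_2 = (-0.4524, -0.8918)
n_3 = (+0.0317, -0.9995)
n_4 = (+0.4982, -0.8670)
n_5 = (+0.9888, -0.1491)
n_6 = (+0.8114, +0.5844)
n_7 = (-0.1656, +0.9862)
  (0,1): δ = 157.29°  ·
  (0,2): δ = 127.99°  ·
  (0,3): δ = 99.28°  ·
  (0,4): δ = 71.21°  ·
  (0,5): δ = 19.67°  ✓
  (0,6): δ = 24.67°  ✓
  (0,7): δ = 88.44°  ·
  (1,2): δ = 150.70°  ·
  (1,3): δ = 121.99°  ·
  (1,4): δ = 93.92°  ·
  (1,5): δ = 42.38°  ·
  (1,6): δ = 1.96°  ✓
  (1,7): δ = 65.73°  ·
  (2,3): δ = 151.29°  ·
  (2,4): δ = 123.22°  ·
  (2,5): δ = 71.68°  ·
  (2,6): δ = 27.34°  ✓
  (2,7): δ = 36.43°  ·
  (3,4): δ = 151.94°  ·
  (3,5): δ = 100.39°  ·
  (3,6): δ = 56.06°  ·
  (3,7): δ = 7.71°  ✓
  (4,5): δ = 128.46°  ·
  (4,6): δ = 84.12°  ·
  (4,7): δ = 20.35°  ✓
  (5,6): δ = 135.66°  ·
  (5,7): δ = 71.90°  ·
  (6,7): δ = 116.23°  ·
antipodal pairs: 6

count = 6; pairs: (0,5), (0,6), (1,6), (2,6), (3,7), (4,7)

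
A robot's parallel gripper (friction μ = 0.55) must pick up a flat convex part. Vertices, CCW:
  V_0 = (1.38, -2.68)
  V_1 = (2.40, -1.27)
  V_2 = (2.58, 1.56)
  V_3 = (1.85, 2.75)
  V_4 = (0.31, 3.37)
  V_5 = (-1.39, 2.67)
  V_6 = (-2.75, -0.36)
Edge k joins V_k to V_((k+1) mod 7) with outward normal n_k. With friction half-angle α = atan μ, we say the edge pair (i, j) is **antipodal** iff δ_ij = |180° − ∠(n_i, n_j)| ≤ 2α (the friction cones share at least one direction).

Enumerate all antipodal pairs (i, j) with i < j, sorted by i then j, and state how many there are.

α = atan 0.55 = 28.81°;  2α = 57.62°
n_0 = (+0.8102, -0.5861)
n_1 = (+0.9980, -0.0635)
n_2 = (+0.8524, +0.5229)
n_3 = (+0.3735, +0.9276)
n_4 = (-0.3807, +0.9247)
n_5 = (-0.9123, +0.4095)
n_6 = (-0.4898, -0.8719)
  (0,1): δ = 147.76°  ·
  (0,2): δ = 112.59°  ·
  (0,3): δ = 76.05°  ·
  (0,4): δ = 31.74°  ✓
  (0,5): δ = 11.71°  ✓
  (0,6): δ = 96.56°  ·
  (1,2): δ = 144.83°  ·
  (1,3): δ = 108.29°  ·
  (1,4): δ = 63.98°  ·
  (1,5): δ = 20.53°  ✓
  (1,6): δ = 64.31°  ·
  (2,3): δ = 143.46°  ·
  (2,4): δ = 99.15°  ·
  (2,5): δ = 55.70°  ✓
  (2,6): δ = 29.15°  ✓
  (3,4): δ = 135.69°  ·
  (3,5): δ = 92.24°  ·
  (3,6): δ = 7.40°  ✓
  (4,5): δ = 136.55°  ·
  (4,6): δ = 51.70°  ✓
  (5,6): δ = 95.15°  ·
antipodal pairs: 7

count = 7; pairs: (0,4), (0,5), (1,5), (2,5), (2,6), (3,6), (4,6)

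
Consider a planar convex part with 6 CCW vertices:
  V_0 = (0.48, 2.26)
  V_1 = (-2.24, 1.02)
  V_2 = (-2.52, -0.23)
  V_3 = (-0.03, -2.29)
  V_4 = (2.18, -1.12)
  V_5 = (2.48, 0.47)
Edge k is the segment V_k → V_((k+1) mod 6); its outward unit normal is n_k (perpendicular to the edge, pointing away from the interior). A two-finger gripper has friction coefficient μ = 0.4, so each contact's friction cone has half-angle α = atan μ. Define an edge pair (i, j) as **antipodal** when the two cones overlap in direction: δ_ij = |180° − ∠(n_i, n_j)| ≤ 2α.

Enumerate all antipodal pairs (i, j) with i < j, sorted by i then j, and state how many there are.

count = 3; pairs: (0,3), (1,4), (2,5)

α = atan 0.4 = 21.80°;  2α = 43.60°
n_0 = (-0.4148, +0.9099)
n_1 = (-0.9758, +0.2186)
n_2 = (-0.6374, -0.7705)
n_3 = (+0.4679, -0.8838)
n_4 = (+0.9827, -0.1854)
n_5 = (+0.6669, +0.7451)
  (0,1): δ = 127.13°  ·
  (0,2): δ = 64.11°  ·
  (0,3): δ = 3.39°  ✓
  (0,4): δ = 54.81°  ·
  (0,5): δ = 113.66°  ·
  (1,2): δ = 116.98°  ·
  (1,3): δ = 49.48°  ·
  (1,4): δ = 1.94°  ✓
  (1,5): δ = 60.80°  ·
  (2,3): δ = 112.50°  ·
  (2,4): δ = 61.08°  ·
  (2,5): δ = 2.23°  ✓
  (3,4): δ = 128.58°  ·
  (3,5): δ = 69.73°  ·
  (4,5): δ = 121.14°  ·
antipodal pairs: 3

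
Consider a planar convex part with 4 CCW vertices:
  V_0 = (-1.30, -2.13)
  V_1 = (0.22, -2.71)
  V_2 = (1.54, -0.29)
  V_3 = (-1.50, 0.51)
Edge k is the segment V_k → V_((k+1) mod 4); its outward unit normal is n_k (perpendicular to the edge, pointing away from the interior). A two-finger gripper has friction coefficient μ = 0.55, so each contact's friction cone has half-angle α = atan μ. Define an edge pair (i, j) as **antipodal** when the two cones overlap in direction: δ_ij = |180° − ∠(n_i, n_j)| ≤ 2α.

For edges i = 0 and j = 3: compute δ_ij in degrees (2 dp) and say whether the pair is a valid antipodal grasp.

α = atan 0.55 = 28.81°;  2α = 57.62°
edge 0: e_0 = (+1.52, -0.58);  n_0 = (-0.3565, -0.9343)
edge 3: e_3 = (+0.20, -2.64);  n_3 = (-0.9971, -0.0755)
∠(n_0, n_3) = 64.78°
δ = |180° − 64.78°| = 115.22°
115.22° > 2α = 57.62°  →  invalid

δ = 115.22°, invalid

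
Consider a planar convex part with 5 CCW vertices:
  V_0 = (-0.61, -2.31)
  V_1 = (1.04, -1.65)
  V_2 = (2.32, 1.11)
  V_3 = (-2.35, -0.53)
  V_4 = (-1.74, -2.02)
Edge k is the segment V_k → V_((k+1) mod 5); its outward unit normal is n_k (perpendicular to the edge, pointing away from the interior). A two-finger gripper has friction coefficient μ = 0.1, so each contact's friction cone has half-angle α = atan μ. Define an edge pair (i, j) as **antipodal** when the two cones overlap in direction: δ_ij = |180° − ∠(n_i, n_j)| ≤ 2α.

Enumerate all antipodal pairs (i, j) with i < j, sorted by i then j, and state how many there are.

count = 1; pairs: (0,2)

α = atan 0.1 = 5.71°;  2α = 11.42°
n_0 = (+0.3714, -0.9285)
n_1 = (+0.9072, -0.4207)
n_2 = (-0.3313, +0.9435)
n_3 = (-0.9254, -0.3789)
n_4 = (-0.2486, -0.9686)
  (0,1): δ = 136.68°  ·
  (0,2): δ = 2.45°  ✓
  (0,3): δ = 90.46°  ·
  (0,4): δ = 143.80°  ·
  (1,2): δ = 45.77°  ·
  (1,3): δ = 47.14°  ·
  (1,4): δ = 100.49°  ·
  (2,3): δ = 87.09°  ·
  (2,4): δ = 33.74°  ·
  (3,4): δ = 126.66°  ·
antipodal pairs: 1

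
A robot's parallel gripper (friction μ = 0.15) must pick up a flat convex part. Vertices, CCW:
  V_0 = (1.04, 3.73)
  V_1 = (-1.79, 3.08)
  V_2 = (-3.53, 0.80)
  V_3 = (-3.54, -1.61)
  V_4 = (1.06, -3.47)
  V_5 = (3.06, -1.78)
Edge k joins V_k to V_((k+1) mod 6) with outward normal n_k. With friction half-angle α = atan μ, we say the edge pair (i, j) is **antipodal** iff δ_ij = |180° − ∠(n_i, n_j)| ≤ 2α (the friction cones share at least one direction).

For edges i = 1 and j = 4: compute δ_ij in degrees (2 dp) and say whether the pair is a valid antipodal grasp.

δ = 12.45°, valid

α = atan 0.15 = 8.53°;  2α = 17.06°
edge 1: e_1 = (-1.74, -2.28);  n_1 = (-0.7950, +0.6067)
edge 4: e_4 = (+2.00, +1.69);  n_4 = (+0.6454, -0.7638)
∠(n_1, n_4) = 167.55°
δ = |180° − 167.55°| = 12.45°
12.45° ≤ 2α = 17.06°  →  valid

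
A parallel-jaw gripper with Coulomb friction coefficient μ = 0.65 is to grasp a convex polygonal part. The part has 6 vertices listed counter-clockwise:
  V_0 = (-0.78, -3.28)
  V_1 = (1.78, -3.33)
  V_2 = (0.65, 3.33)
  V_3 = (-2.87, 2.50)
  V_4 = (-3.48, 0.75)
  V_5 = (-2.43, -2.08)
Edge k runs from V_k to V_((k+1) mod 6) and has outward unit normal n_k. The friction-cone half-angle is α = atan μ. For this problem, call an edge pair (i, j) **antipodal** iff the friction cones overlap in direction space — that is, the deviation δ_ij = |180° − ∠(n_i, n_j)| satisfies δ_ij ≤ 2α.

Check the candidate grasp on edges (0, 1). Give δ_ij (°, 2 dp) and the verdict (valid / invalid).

δ = 79.25°, invalid

α = atan 0.65 = 33.02°;  2α = 66.05°
edge 0: e_0 = (+2.56, -0.05);  n_0 = (-0.0195, -0.9998)
edge 1: e_1 = (-1.13, +6.66);  n_1 = (+0.9859, +0.1673)
∠(n_0, n_1) = 100.75°
δ = |180° − 100.75°| = 79.25°
79.25° > 2α = 66.05°  →  invalid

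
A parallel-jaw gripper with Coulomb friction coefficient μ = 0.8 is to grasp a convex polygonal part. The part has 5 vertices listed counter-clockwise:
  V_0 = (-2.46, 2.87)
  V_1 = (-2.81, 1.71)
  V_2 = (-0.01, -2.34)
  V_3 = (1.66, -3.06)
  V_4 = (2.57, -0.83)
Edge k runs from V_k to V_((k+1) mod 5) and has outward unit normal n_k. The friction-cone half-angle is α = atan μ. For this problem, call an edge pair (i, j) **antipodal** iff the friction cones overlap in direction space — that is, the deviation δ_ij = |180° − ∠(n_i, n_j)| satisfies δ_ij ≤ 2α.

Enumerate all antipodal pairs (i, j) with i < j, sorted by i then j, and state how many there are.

α = atan 0.8 = 38.66°;  2α = 77.32°
n_0 = (-0.9574, +0.2889)
n_1 = (-0.8226, -0.5687)
n_2 = (-0.3959, -0.9183)
n_3 = (+0.9259, -0.3778)
n_4 = (+0.5925, +0.8055)
  (0,1): δ = 128.55°  ·
  (0,2): δ = 96.53°  ·
  (0,3): δ = 5.41°  ✓
  (0,4): δ = 70.45°  ✓
  (1,2): δ = 147.98°  ·
  (1,3): δ = 56.86°  ✓
  (1,4): δ = 19.00°  ✓
  (2,3): δ = 88.88°  ·
  (2,4): δ = 13.02°  ✓
  (3,4): δ = 104.14°  ·
antipodal pairs: 5

count = 5; pairs: (0,3), (0,4), (1,3), (1,4), (2,4)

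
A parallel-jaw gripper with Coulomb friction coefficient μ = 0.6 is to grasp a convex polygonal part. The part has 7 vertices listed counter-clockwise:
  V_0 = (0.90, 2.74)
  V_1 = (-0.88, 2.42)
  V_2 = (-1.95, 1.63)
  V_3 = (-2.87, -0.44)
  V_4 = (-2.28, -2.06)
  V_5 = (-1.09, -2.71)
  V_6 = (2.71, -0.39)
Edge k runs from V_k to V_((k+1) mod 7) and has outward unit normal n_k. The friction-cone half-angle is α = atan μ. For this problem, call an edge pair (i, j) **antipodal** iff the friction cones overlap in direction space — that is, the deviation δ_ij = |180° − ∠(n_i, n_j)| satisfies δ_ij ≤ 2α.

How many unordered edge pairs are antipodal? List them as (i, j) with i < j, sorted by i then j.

count = 7; pairs: (0,4), (0,5), (1,5), (2,5), (2,6), (3,6), (4,6)

α = atan 0.6 = 30.96°;  2α = 61.93°
n_0 = (-0.1769, +0.9842)
n_1 = (-0.5940, +0.8045)
n_2 = (-0.9138, +0.4061)
n_3 = (-0.9396, -0.3422)
n_4 = (-0.4794, -0.8776)
n_5 = (+0.5211, -0.8535)
n_6 = (+0.8657, +0.5006)
  (0,1): δ = 153.75°  ·
  (0,2): δ = 124.15°  ·
  (0,3): δ = 80.18°  ·
  (0,4): δ = 38.84°  ✓
  (0,5): δ = 21.21°  ✓
  (0,6): δ = 109.85°  ·
  (1,2): δ = 150.40°  ·
  (1,3): δ = 106.43°  ·
  (1,4): δ = 65.08°  ·
  (1,5): δ = 5.03°  ✓
  (1,6): δ = 83.60°  ·
  (2,3): δ = 136.03°  ·
  (2,4): δ = 94.68°  ·
  (2,5): δ = 34.63°  ✓
  (2,6): δ = 54.00°  ✓
  (3,4): δ = 138.66°  ·
  (3,5): δ = 78.61°  ·
  (3,6): δ = 10.03°  ✓
  (4,5): δ = 119.95°  ·
  (4,6): δ = 31.32°  ✓
  (5,6): δ = 91.37°  ·
antipodal pairs: 7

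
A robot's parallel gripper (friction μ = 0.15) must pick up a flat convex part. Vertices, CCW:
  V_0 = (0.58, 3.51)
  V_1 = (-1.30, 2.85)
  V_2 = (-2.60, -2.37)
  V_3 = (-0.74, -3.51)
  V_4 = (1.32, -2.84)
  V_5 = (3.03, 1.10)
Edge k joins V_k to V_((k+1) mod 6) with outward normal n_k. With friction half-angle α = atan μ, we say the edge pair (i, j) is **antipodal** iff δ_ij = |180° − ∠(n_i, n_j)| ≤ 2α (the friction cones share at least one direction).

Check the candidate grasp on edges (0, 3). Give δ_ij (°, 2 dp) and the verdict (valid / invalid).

δ = 1.33°, valid

α = atan 0.15 = 8.53°;  2α = 17.06°
edge 0: e_0 = (-1.88, -0.66);  n_0 = (-0.3312, +0.9435)
edge 3: e_3 = (+2.06, +0.67);  n_3 = (+0.3093, -0.9510)
∠(n_0, n_3) = 178.67°
δ = |180° − 178.67°| = 1.33°
1.33° ≤ 2α = 17.06°  →  valid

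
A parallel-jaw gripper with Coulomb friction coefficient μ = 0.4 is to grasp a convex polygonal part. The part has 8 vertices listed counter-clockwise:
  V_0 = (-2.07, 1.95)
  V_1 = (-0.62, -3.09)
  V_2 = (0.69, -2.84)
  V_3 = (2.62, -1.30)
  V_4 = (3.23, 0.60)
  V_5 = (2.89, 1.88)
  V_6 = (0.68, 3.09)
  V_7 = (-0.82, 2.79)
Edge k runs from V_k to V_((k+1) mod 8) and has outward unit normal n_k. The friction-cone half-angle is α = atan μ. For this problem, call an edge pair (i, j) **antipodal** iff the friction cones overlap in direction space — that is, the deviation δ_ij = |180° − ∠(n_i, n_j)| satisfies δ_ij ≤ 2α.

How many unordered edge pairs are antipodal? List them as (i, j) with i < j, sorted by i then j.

count = 8; pairs: (0,3), (0,4), (1,5), (1,6), (1,7), (2,6), (2,7), (3,7)

α = atan 0.4 = 21.80°;  2α = 43.60°
n_0 = (-0.9610, -0.2765)
n_1 = (+0.1875, -0.9823)
n_2 = (+0.6237, -0.7817)
n_3 = (+0.9521, -0.3057)
n_4 = (+0.9665, +0.2567)
n_5 = (+0.4802, +0.8771)
n_6 = (-0.1961, +0.9806)
n_7 = (-0.5578, +0.8300)
  (0,1): δ = 95.25°  ·
  (0,2): δ = 67.46°  ·
  (0,3): δ = 33.85°  ✓
  (0,4): δ = 1.17°  ✓
  (0,5): δ = 45.25°  ·
  (0,6): δ = 85.26°  ·
  (0,7): δ = 107.85°  ·
  (1,2): δ = 152.22°  ·
  (1,3): δ = 118.60°  ·
  (1,4): δ = 85.93°  ·
  (1,5): δ = 39.51°  ✓
  (1,6): δ = 0.51°  ✓
  (1,7): δ = 23.10°  ✓
  (2,3): δ = 146.39°  ·
  (2,4): δ = 113.71°  ·
  (2,5): δ = 67.29°  ·
  (2,6): δ = 27.28°  ✓
  (2,7): δ = 4.69°  ✓
  (3,4): δ = 147.32°  ·
  (3,5): δ = 100.90°  ·
  (3,6): δ = 60.89°  ·
  (3,7): δ = 38.30°  ✓
  (4,5): δ = 133.58°  ·
  (4,6): δ = 93.57°  ·
  (4,7): δ = 70.97°  ·
  (5,6): δ = 139.99°  ·
  (5,7): δ = 117.40°  ·
  (6,7): δ = 157.41°  ·
antipodal pairs: 8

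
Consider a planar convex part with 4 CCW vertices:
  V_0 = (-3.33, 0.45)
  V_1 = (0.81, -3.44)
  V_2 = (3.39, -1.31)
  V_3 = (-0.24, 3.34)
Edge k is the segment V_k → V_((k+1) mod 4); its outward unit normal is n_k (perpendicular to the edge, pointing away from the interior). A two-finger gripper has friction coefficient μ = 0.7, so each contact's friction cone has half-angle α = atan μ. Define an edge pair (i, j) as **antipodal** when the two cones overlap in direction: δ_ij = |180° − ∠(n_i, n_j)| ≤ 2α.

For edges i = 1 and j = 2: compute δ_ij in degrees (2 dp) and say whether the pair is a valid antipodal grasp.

α = atan 0.7 = 34.99°;  2α = 69.98°
edge 1: e_1 = (+2.58, +2.13);  n_1 = (+0.6366, -0.7712)
edge 2: e_2 = (-3.63, +4.65);  n_2 = (+0.7883, +0.6153)
∠(n_1, n_2) = 88.43°
δ = |180° − 88.43°| = 91.57°
91.57° > 2α = 69.98°  →  invalid

δ = 91.57°, invalid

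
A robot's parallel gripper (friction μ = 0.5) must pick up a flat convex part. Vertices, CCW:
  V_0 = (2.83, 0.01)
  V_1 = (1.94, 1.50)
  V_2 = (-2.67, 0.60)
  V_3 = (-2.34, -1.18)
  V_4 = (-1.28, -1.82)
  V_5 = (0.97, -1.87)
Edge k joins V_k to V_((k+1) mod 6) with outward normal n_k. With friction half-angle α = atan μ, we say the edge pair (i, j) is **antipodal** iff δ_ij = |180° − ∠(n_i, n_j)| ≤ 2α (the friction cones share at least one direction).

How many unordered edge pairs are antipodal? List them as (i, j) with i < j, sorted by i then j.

count = 5; pairs: (0,2), (0,3), (1,3), (1,4), (1,5)

α = atan 0.5 = 26.57°;  2α = 53.13°
n_0 = (+0.8585, +0.5128)
n_1 = (-0.1916, +0.9815)
n_2 = (-0.9832, -0.1823)
n_3 = (-0.5169, -0.8561)
n_4 = (-0.0222, -0.9998)
n_5 = (+0.7109, -0.7033)
  (0,1): δ = 109.80°  ·
  (0,2): δ = 20.35°  ✓
  (0,3): δ = 28.03°  ✓
  (0,4): δ = 57.88°  ·
  (0,5): δ = 104.46°  ·
  (1,2): δ = 90.54°  ·
  (1,3): δ = 42.17°  ✓
  (1,4): δ = 12.32°  ✓
  (1,5): δ = 34.26°  ✓
  (2,3): δ = 131.63°  ·
  (2,4): δ = 101.78°  ·
  (2,5): δ = 55.20°  ·
  (3,4): δ = 150.15°  ·
  (3,5): δ = 103.57°  ·
  (4,5): δ = 133.42°  ·
antipodal pairs: 5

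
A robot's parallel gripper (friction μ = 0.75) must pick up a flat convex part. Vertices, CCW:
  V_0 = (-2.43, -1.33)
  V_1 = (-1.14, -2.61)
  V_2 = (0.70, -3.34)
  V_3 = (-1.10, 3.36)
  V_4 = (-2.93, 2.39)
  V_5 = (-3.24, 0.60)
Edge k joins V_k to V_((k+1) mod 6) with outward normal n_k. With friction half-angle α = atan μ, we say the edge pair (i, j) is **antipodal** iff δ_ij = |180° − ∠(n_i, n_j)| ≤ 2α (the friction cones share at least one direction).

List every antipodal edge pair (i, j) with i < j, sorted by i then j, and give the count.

α = atan 0.75 = 36.87°;  2α = 73.74°
n_0 = (-0.7044, -0.7099)
n_1 = (-0.3688, -0.9295)
n_2 = (+0.9658, +0.2595)
n_3 = (-0.4683, +0.8836)
n_4 = (-0.9853, +0.1706)
n_5 = (-0.9221, -0.3870)
  (0,1): δ = 156.86°  ·
  (0,2): δ = 30.19°  ✓
  (0,3): δ = 72.70°  ✓
  (0,4): δ = 124.95°  ·
  (0,5): δ = 157.54°  ·
  (1,2): δ = 53.32°  ✓
  (1,3): δ = 49.57°  ✓
  (1,4): δ = 101.81°  ·
  (1,5): δ = 134.41°  ·
  (2,3): δ = 77.11°  ·
  (2,4): δ = 24.86°  ✓
  (2,5): δ = 7.73°  ✓
  (3,4): δ = 127.75°  ·
  (3,5): δ = 95.16°  ·
  (4,5): δ = 147.41°  ·
antipodal pairs: 6

count = 6; pairs: (0,2), (0,3), (1,2), (1,3), (2,4), (2,5)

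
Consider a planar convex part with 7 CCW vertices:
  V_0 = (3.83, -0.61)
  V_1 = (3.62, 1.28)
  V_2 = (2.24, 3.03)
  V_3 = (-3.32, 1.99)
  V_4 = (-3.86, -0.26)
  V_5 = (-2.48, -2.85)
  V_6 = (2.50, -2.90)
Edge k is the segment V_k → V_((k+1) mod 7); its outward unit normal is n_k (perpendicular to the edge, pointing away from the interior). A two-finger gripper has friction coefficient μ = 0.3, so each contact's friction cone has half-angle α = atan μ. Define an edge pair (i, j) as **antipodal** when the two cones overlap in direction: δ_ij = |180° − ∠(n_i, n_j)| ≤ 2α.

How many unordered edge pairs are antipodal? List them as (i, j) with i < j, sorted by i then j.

α = atan 0.3 = 16.70°;  2α = 33.40°
n_0 = (+0.9939, +0.1104)
n_1 = (+0.7852, +0.6192)
n_2 = (-0.1839, +0.9830)
n_3 = (-0.9724, +0.2334)
n_4 = (-0.8825, -0.4702)
n_5 = (-0.0100, -0.9999)
n_6 = (+0.8647, -0.5022)
  (0,1): δ = 148.08°  ·
  (0,2): δ = 85.75°  ·
  (0,3): δ = 19.84°  ✓
  (0,4): δ = 21.71°  ✓
  (0,5): δ = 83.08°  ·
  (0,6): δ = 143.51°  ·
  (1,2): δ = 117.66°  ·
  (1,3): δ = 51.75°  ·
  (1,4): δ = 10.21°  ✓
  (1,5): δ = 51.17°  ·
  (1,6): δ = 111.59°  ·
  (2,3): δ = 114.09°  ·
  (2,4): δ = 72.55°  ·
  (2,5): δ = 11.17°  ✓
  (2,6): δ = 49.26°  ·
  (3,4): δ = 138.45°  ·
  (3,5): δ = 77.08°  ·
  (3,6): δ = 16.65°  ✓
  (4,5): δ = 118.62°  ·
  (4,6): δ = 58.20°  ·
  (5,6): δ = 119.57°  ·
antipodal pairs: 5

count = 5; pairs: (0,3), (0,4), (1,4), (2,5), (3,6)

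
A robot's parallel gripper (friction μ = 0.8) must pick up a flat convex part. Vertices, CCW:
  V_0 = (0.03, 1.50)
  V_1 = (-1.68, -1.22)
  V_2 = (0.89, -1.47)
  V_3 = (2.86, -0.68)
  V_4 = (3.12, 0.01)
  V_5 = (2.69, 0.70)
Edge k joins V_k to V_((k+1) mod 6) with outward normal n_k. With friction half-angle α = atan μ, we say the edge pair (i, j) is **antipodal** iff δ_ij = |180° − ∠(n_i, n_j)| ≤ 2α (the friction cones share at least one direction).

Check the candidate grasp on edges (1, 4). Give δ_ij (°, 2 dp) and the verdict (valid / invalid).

α = atan 0.8 = 38.66°;  2α = 77.32°
edge 1: e_1 = (+2.57, -0.25);  n_1 = (-0.0968, -0.9953)
edge 4: e_4 = (-0.43, +0.69);  n_4 = (+0.8487, +0.5289)
∠(n_1, n_4) = 127.49°
δ = |180° − 127.49°| = 52.51°
52.51° ≤ 2α = 77.32°  →  valid

δ = 52.51°, valid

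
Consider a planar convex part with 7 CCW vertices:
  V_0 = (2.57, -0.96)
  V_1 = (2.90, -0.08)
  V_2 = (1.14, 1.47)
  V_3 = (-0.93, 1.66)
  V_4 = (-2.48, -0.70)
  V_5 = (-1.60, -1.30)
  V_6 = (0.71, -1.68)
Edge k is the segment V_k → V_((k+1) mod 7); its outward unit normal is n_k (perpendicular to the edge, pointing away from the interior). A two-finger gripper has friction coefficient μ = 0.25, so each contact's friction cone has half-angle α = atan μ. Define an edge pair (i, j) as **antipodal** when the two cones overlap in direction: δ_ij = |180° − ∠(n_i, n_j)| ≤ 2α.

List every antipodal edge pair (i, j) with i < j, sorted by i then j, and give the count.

α = atan 0.25 = 14.04°;  2α = 28.07°
n_0 = (+0.9363, -0.3511)
n_1 = (+0.6609, +0.7505)
n_2 = (+0.0914, +0.9958)
n_3 = (-0.8358, +0.5490)
n_4 = (-0.5633, -0.8262)
n_5 = (-0.1623, -0.9867)
n_6 = (+0.3610, -0.9326)
  (0,1): δ = 110.81°  ·
  (0,2): δ = 74.69°  ·
  (0,3): δ = 12.74°  ✓
  (0,4): δ = 76.27°  ·
  (0,5): δ = 101.21°  ·
  (0,6): δ = 131.72°  ·
  (1,2): δ = 143.87°  ·
  (1,3): δ = 81.93°  ·
  (1,4): δ = 7.08°  ✓
  (1,5): δ = 32.03°  ·
  (1,6): δ = 62.53°  ·
  (2,3): δ = 118.05°  ·
  (2,4): δ = 29.04°  ·
  (2,5): δ = 4.10°  ✓
  (2,6): δ = 26.41°  ✓
  (3,4): δ = 90.99°  ·
  (3,5): δ = 66.05°  ·
  (3,6): δ = 35.54°  ·
  (4,5): δ = 155.05°  ·
  (4,6): δ = 124.55°  ·
  (5,6): δ = 149.50°  ·
antipodal pairs: 4

count = 4; pairs: (0,3), (1,4), (2,5), (2,6)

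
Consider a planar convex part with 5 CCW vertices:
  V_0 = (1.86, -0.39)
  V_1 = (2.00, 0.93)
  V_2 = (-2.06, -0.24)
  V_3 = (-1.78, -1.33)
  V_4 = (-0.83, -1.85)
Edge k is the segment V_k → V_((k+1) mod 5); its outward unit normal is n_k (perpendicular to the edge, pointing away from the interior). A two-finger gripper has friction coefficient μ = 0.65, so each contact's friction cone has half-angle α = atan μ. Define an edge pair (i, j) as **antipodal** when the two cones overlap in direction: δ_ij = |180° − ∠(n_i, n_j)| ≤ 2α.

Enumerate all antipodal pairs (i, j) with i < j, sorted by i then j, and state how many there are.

α = atan 0.65 = 33.02°;  2α = 66.05°
n_0 = (+0.9944, -0.1055)
n_1 = (-0.2769, +0.9609)
n_2 = (-0.9686, -0.2488)
n_3 = (-0.4801, -0.8772)
n_4 = (+0.4770, -0.8789)
  (0,1): δ = 67.87°  ·
  (0,2): δ = 20.46°  ✓
  (0,3): δ = 67.36°  ·
  (0,4): δ = 124.55°  ·
  (1,2): δ = 91.67°  ·
  (1,3): δ = 44.77°  ✓
  (1,4): δ = 12.42°  ✓
  (2,3): δ = 133.10°  ·
  (2,4): δ = 75.92°  ·
  (3,4): δ = 122.81°  ·
antipodal pairs: 3

count = 3; pairs: (0,2), (1,3), (1,4)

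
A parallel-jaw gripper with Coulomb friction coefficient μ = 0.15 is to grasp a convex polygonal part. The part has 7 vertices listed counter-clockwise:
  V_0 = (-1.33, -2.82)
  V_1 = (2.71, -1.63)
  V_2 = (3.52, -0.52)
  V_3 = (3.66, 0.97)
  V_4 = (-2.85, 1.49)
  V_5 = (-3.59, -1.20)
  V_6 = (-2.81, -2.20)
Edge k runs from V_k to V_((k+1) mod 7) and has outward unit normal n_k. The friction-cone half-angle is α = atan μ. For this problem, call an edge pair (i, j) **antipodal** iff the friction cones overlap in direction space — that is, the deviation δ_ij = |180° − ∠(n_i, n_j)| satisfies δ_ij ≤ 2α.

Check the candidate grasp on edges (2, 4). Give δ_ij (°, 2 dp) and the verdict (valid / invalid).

α = atan 0.15 = 8.53°;  2α = 17.06°
edge 2: e_2 = (+0.14, +1.49);  n_2 = (+0.9956, -0.0935)
edge 4: e_4 = (-0.74, -2.69);  n_4 = (-0.9642, +0.2652)
∠(n_2, n_4) = 169.99°
δ = |180° − 169.99°| = 10.01°
10.01° ≤ 2α = 17.06°  →  valid

δ = 10.01°, valid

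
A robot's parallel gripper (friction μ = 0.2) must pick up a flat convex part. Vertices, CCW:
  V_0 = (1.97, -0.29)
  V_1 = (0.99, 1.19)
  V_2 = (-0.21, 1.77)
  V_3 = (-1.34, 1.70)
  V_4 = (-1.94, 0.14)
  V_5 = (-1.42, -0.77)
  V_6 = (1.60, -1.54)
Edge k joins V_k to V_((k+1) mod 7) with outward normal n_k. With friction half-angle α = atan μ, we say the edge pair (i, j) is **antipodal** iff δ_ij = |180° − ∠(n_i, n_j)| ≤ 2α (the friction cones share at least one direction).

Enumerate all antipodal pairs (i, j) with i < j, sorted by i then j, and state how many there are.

α = atan 0.2 = 11.31°;  2α = 22.62°
n_0 = (+0.8338, +0.5521)
n_1 = (+0.4352, +0.9003)
n_2 = (-0.0618, +0.9981)
n_3 = (-0.9333, +0.3590)
n_4 = (-0.8682, -0.4961)
n_5 = (-0.2471, -0.9690)
n_6 = (+0.9589, -0.2838)
  (0,1): δ = 149.31°  ·
  (0,2): δ = 119.97°  ·
  (0,3): δ = 54.55°  ·
  (0,4): δ = 3.77°  ✓
  (0,5): δ = 42.19°  ·
  (0,6): δ = 130.00°  ·
  (1,2): δ = 150.66°  ·
  (1,3): δ = 85.24°  ·
  (1,4): δ = 34.46°  ·
  (1,5): δ = 11.49°  ✓
  (1,6): δ = 99.31°  ·
  (2,3): δ = 114.58°  ·
  (2,4): δ = 63.80°  ·
  (2,5): δ = 17.85°  ✓
  (2,6): δ = 69.97°  ·
  (3,4): δ = 129.22°  ·
  (3,5): δ = 83.27°  ·
  (3,6): δ = 4.55°  ✓
  (4,5): δ = 134.05°  ·
  (4,6): δ = 46.23°  ·
  (5,6): δ = 92.18°  ·
antipodal pairs: 4

count = 4; pairs: (0,4), (1,5), (2,5), (3,6)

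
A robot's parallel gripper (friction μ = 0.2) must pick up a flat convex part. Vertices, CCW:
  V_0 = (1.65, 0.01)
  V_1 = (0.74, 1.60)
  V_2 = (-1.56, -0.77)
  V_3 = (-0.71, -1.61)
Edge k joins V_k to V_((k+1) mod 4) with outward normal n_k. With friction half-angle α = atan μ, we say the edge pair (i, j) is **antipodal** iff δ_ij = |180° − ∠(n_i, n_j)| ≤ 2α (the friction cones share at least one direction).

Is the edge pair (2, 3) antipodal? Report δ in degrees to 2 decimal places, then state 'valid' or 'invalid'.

α = atan 0.2 = 11.31°;  2α = 22.62°
edge 2: e_2 = (+0.85, -0.84);  n_2 = (-0.7029, -0.7113)
edge 3: e_3 = (+2.36, +1.62);  n_3 = (+0.5659, -0.8244)
∠(n_2, n_3) = 79.13°
δ = |180° − 79.13°| = 100.87°
100.87° > 2α = 22.62°  →  invalid

δ = 100.87°, invalid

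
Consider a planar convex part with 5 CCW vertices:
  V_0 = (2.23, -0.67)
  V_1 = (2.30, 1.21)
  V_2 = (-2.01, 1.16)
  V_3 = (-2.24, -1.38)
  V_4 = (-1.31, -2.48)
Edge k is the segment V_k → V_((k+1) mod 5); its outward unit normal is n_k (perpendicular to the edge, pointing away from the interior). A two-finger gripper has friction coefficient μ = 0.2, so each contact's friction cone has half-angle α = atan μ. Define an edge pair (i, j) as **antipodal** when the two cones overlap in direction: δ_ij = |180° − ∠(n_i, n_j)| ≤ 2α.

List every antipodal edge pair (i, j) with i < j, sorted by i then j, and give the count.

α = atan 0.2 = 11.31°;  2α = 22.62°
n_0 = (+0.9993, -0.0372)
n_1 = (-0.0116, +0.9999)
n_2 = (-0.9959, +0.0902)
n_3 = (-0.7636, -0.6456)
n_4 = (+0.4552, -0.8904)
  (0,1): δ = 87.20°  ·
  (0,2): δ = 3.04°  ✓
  (0,3): δ = 42.35°  ·
  (0,4): δ = 119.21°  ·
  (1,2): δ = 95.84°  ·
  (1,3): δ = 50.45°  ·
  (1,4): δ = 26.42°  ·
  (2,3): δ = 134.61°  ·
  (2,4): δ = 57.75°  ·
  (3,4): δ = 103.13°  ·
antipodal pairs: 1

count = 1; pairs: (0,2)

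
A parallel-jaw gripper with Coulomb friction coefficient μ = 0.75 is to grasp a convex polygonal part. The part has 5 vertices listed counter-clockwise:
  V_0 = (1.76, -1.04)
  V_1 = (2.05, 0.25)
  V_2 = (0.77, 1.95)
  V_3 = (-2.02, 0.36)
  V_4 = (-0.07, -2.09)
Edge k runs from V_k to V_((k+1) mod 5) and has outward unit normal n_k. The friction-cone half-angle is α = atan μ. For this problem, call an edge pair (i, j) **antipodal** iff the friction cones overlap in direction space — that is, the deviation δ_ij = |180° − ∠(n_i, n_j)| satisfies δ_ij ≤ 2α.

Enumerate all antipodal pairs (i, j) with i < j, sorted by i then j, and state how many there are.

α = atan 0.75 = 36.87°;  2α = 73.74°
n_0 = (+0.9757, -0.2193)
n_1 = (+0.7989, +0.6015)
n_2 = (-0.4951, +0.8688)
n_3 = (-0.7824, -0.6227)
n_4 = (+0.4977, -0.8674)
  (0,1): δ = 130.35°  ·
  (0,2): δ = 47.65°  ✓
  (0,3): δ = 51.19°  ✓
  (0,4): δ = 132.52°  ·
  (1,2): δ = 97.30°  ·
  (1,3): δ = 1.54°  ✓
  (1,4): δ = 82.87°  ·
  (2,3): δ = 81.16°  ·
  (2,4): δ = 0.17°  ✓
  (3,4): δ = 98.67°  ·
antipodal pairs: 4

count = 4; pairs: (0,2), (0,3), (1,3), (2,4)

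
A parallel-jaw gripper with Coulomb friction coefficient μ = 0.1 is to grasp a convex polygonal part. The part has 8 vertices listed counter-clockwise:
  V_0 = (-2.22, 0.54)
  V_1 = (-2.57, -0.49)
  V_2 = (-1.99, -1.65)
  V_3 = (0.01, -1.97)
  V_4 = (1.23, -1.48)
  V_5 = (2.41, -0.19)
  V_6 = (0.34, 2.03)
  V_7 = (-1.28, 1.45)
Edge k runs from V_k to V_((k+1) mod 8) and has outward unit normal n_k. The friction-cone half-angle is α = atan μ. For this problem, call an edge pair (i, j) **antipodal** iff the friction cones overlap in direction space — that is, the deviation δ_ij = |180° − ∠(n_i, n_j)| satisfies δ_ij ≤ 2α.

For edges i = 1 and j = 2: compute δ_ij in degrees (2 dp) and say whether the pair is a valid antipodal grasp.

α = atan 0.1 = 5.71°;  2α = 11.42°
edge 1: e_1 = (+0.58, -1.16);  n_1 = (-0.8944, -0.4472)
edge 2: e_2 = (+2.00, -0.32);  n_2 = (-0.1580, -0.9874)
∠(n_1, n_2) = 54.34°
δ = |180° − 54.34°| = 125.66°
125.66° > 2α = 11.42°  →  invalid

δ = 125.66°, invalid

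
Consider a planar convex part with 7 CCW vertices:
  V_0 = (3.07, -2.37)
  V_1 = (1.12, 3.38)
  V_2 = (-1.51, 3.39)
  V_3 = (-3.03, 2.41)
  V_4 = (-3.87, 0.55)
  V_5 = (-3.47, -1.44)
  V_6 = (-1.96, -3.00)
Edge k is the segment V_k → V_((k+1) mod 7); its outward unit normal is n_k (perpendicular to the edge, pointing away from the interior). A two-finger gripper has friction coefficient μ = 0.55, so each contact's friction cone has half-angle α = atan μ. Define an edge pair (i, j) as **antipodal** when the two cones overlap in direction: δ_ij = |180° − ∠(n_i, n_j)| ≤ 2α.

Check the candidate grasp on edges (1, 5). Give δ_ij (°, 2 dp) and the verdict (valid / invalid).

δ = 45.72°, valid

α = atan 0.55 = 28.81°;  2α = 57.62°
edge 1: e_1 = (-2.63, +0.01);  n_1 = (+0.0038, +1.0000)
edge 5: e_5 = (+1.51, -1.56);  n_5 = (-0.7185, -0.6955)
∠(n_1, n_5) = 134.28°
δ = |180° − 134.28°| = 45.72°
45.72° ≤ 2α = 57.62°  →  valid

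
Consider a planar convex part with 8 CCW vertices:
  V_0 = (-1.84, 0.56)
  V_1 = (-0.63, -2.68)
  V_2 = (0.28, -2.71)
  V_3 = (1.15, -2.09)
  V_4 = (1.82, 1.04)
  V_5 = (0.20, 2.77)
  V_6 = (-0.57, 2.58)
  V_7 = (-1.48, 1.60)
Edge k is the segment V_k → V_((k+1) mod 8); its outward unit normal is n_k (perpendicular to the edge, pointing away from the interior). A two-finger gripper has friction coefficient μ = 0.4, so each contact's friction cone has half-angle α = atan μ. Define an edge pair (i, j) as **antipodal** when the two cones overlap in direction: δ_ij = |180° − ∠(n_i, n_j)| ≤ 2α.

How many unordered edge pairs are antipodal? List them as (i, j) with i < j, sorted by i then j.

count = 8; pairs: (0,3), (0,4), (1,5), (2,5), (2,6), (2,7), (3,6), (3,7)

α = atan 0.4 = 21.80°;  2α = 43.60°
n_0 = (-0.9368, -0.3499)
n_1 = (-0.0329, -0.9995)
n_2 = (+0.5804, -0.8144)
n_3 = (+0.9778, -0.2093)
n_4 = (+0.7299, +0.6835)
n_5 = (-0.2396, +0.9709)
n_6 = (-0.7328, +0.6805)
n_7 = (-0.9450, +0.3271)
  (0,1): δ = 112.37°  ·
  (0,2): δ = 75.00°  ·
  (0,3): δ = 32.56°  ✓
  (0,4): δ = 22.64°  ✓
  (0,5): δ = 83.38°  ·
  (0,6): δ = 116.64°  ·
  (0,7): δ = 140.43°  ·
  (1,2): δ = 142.64°  ·
  (1,3): δ = 100.19°  ·
  (1,4): δ = 44.99°  ·
  (1,5): δ = 15.75°  ✓
  (1,6): δ = 49.01°  ·
  (1,7): δ = 72.79°  ·
  (2,3): δ = 137.56°  ·
  (2,4): δ = 82.36°  ·
  (2,5): δ = 21.61°  ✓
  (2,6): δ = 11.65°  ✓
  (2,7): δ = 35.43°  ✓
  (3,4): δ = 124.80°  ·
  (3,5): δ = 64.06°  ·
  (3,6): δ = 30.80°  ✓
  (3,7): δ = 7.01°  ✓
  (4,5): δ = 119.26°  ·
  (4,6): δ = 86.00°  ·
  (4,7): δ = 62.21°  ·
  (5,6): δ = 146.74°  ·
  (5,7): δ = 122.95°  ·
  (6,7): δ = 156.21°  ·
antipodal pairs: 8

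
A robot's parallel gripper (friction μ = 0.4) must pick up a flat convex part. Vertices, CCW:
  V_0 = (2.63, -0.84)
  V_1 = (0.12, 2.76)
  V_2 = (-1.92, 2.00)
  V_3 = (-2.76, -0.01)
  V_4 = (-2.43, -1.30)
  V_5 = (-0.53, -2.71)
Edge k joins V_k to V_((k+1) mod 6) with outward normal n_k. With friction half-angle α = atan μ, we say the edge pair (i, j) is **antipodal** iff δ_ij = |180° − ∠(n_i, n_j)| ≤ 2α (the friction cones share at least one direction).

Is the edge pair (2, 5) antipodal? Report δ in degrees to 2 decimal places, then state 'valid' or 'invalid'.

α = atan 0.4 = 21.80°;  2α = 43.60°
edge 2: e_2 = (-0.84, -2.01);  n_2 = (-0.9227, +0.3856)
edge 5: e_5 = (+3.16, +1.87);  n_5 = (+0.5093, -0.8606)
∠(n_2, n_5) = 143.30°
δ = |180° − 143.30°| = 36.70°
36.70° ≤ 2α = 43.60°  →  valid

δ = 36.70°, valid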